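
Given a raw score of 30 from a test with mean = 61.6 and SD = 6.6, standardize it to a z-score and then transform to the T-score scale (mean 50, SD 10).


z = (X - mean) / SD = (30 - 61.6) / 6.6
z = -31.6 / 6.6
z = -4.7879
T-score = T = 50 + 10z
Carry z at full precision (z = -31.6 / 6.6) into the conversion:
T-score = 50 + 10 * (-31.6 / 6.6) = 50 + -316 / 6.6
T-score = 50 + -47.8788
T-score = 2.1212

2.1212


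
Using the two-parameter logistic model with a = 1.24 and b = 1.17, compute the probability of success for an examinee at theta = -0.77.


a*(theta - b) = 1.24 * (-0.77 - 1.17) = -2.4056
exp(--2.4056) = 11.0851
P = 1 / (1 + 11.0851)
P = 0.0827

0.0827


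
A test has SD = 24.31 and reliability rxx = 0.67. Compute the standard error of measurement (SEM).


SEM = SD * sqrt(1 - rxx)
SEM = 24.31 * sqrt(1 - 0.67)
SEM = 24.31 * sqrt(0.33) = 24.31 * 0.574456
SEM = 13.965

13.965


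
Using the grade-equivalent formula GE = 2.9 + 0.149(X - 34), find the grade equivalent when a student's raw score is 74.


raw - median = 74 - 34 = 40
slope * diff = 0.149 * 40 = 5.96
GE = 2.9 + 5.96
GE = 8.86

8.86


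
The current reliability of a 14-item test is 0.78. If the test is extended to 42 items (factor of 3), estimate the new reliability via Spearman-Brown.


r_new = (n * rxx) / (1 + (n-1) * rxx)
r_new = (3 * 0.78) / (1 + 2 * 0.78)
r_new = 2.34 / 2.56
r_new = 0.9141

0.9141


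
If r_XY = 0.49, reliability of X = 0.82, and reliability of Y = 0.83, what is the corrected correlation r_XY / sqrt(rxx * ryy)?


r_corrected = rxy / sqrt(rxx * ryy)
= 0.49 / sqrt(0.82 * 0.83)
= 0.49 / sqrt(0.6806)
= 0.49 / 0.824985
r_corrected = 0.594

0.594


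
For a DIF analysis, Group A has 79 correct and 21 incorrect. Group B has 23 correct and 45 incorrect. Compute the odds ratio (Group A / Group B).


Odds_A = 79/21 = 3.7619
Odds_B = 23/45 = 0.5111
OR = Odds_A / Odds_B = 3.7619 / 0.5111
Exactly, OR = (79 * 45) / (21 * 23) = 3555 / 483
OR = 7.3602

7.3602


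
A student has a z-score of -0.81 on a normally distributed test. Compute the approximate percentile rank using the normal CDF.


CDF(z) = 0.5 * (1 + erf(z/sqrt(2)))
erf(-0.5728) = -0.5821
CDF = 0.209
Percentile rank = 0.209 * 100 = 20.9

20.9


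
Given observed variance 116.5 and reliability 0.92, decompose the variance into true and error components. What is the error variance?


var_true = rxx * var_obs = 0.92 * 116.5 = 107.18
var_error = var_obs - var_true
var_error = 116.5 - 107.18
var_error = 9.32

9.32


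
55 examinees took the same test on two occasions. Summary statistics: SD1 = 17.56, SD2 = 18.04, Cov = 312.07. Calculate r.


r = cov(X,Y) / (SD_X * SD_Y)
r = 312.07 / (17.56 * 18.04)
r = 312.07 / 316.7824
r = 0.9851

0.9851


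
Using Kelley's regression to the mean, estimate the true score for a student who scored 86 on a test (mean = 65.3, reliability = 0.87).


T_est = rxx * X + (1 - rxx) * mean
T_est = 0.87 * 86 + 0.13 * 65.3
T_est = 74.82 + 8.489
T_est = 83.309

83.309


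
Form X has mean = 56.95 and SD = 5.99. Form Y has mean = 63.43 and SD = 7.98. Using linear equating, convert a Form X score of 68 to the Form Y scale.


slope = SD_Y / SD_X = 7.98 / 5.99 ~ 1.3322
intercept = mean_Y - slope * mean_X = 63.43 - (7.98 / 5.99) * 56.95 ~ -12.4399
Y = slope * X + intercept. To avoid rounding drift from the rounded slope/intercept, evaluate the equivalent form Y = mean_Y + SD_Y * (X - mean_X) / SD_X at full precision:
Y = 63.43 + 7.98 * (68 - 56.95) / 5.99
Y = 63.43 + 7.98 * 11.05 / 5.99
Y = 63.43 + 88.179 / 5.99
Y = 63.43 + 14.721
Y = 78.151

78.151


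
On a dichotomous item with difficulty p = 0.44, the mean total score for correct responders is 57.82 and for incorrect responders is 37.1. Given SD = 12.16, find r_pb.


q = 1 - p = 0.56
rpb = ((M1 - M0) / SD) * sqrt(p * q)
rpb = ((57.82 - 37.1) / 12.16) * sqrt(0.44 * 0.56)
rpb = 0.8458

0.8458


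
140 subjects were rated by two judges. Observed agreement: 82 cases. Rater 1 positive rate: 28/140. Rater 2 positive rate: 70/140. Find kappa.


P_o = 82/140 = 0.585714
P_e = (28*70 + 112*70) / 19600 = 0.5
kappa = (P_o - P_e) / (1 - P_e)
kappa = (0.585714 - 0.5) / (1 - 0.5)
kappa = 0.1714

0.1714


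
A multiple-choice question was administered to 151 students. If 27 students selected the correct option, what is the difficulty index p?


Item difficulty p = number correct / total examinees
p = 27 / 151
p = 0.1788

0.1788


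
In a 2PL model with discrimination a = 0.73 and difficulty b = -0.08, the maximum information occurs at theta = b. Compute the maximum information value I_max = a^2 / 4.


For 2PL, max info at theta = b = -0.08
I_max = a^2 / 4 = 0.73^2 / 4
= 0.5329 / 4
I_max = 0.1332

0.1332


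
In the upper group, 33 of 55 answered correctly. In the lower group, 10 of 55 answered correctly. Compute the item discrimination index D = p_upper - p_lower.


p_upper = 33/55 = 0.6
p_lower = 10/55 = 0.1818
D = 0.6 - 0.1818 = 0.4182

0.4182


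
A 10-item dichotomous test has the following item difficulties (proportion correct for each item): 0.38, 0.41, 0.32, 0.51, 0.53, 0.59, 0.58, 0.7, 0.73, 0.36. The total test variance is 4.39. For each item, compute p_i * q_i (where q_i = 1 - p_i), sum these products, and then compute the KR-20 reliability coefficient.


For each item, compute p_i * q_i:
  Item 1: 0.38 * 0.62 = 0.2356
  Item 2: 0.41 * 0.59 = 0.2419
  Item 3: 0.32 * 0.68 = 0.2176
  Item 4: 0.51 * 0.49 = 0.2499
  Item 5: 0.53 * 0.47 = 0.2491
  Item 6: 0.59 * 0.41 = 0.2419
  Item 7: 0.58 * 0.42 = 0.2436
  Item 8: 0.7 * 0.3 = 0.21
  Item 9: 0.73 * 0.27 = 0.1971
  Item 10: 0.36 * 0.64 = 0.2304
Sum(p_i * q_i) = 0.2356 + 0.2419 + 0.2176 + 0.2499 + 0.2491 + 0.2419 + 0.2436 + 0.21 + 0.1971 + 0.2304 = 2.3171
KR-20 = (k/(k-1)) * (1 - Sum(p_i*q_i) / Var_total)
= (10/9) * (1 - 2.3171/4.39)
= 1.1111 * 0.4722
KR-20 = 0.5247

0.5247


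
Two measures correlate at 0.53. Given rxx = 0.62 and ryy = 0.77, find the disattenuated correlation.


r_corrected = rxy / sqrt(rxx * ryy)
= 0.53 / sqrt(0.62 * 0.77)
= 0.53 / sqrt(0.4774)
= 0.53 / 0.690941
r_corrected = 0.7671

0.7671


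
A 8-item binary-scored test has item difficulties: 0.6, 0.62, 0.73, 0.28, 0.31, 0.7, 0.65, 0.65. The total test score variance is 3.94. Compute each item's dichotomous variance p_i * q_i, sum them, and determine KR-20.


For each item, compute p_i * q_i:
  Item 1: 0.6 * 0.4 = 0.24
  Item 2: 0.62 * 0.38 = 0.2356
  Item 3: 0.73 * 0.27 = 0.1971
  Item 4: 0.28 * 0.72 = 0.2016
  Item 5: 0.31 * 0.69 = 0.2139
  Item 6: 0.7 * 0.3 = 0.21
  Item 7: 0.65 * 0.35 = 0.2275
  Item 8: 0.65 * 0.35 = 0.2275
Sum(p_i * q_i) = 0.24 + 0.2356 + 0.1971 + 0.2016 + 0.2139 + 0.21 + 0.2275 + 0.2275 = 1.7532
KR-20 = (k/(k-1)) * (1 - Sum(p_i*q_i) / Var_total)
= (8/7) * (1 - 1.7532/3.94)
= 1.1429 * 0.555
KR-20 = 0.6343

0.6343


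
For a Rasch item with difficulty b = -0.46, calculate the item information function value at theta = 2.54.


P = 1/(1+exp(-(2.54--0.46))) = 0.9526
I = P*(1-P) = 0.9526 * 0.0474
I = 0.0452

0.0452


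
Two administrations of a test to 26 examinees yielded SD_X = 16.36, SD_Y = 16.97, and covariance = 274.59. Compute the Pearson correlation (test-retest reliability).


r = cov(X,Y) / (SD_X * SD_Y)
r = 274.59 / (16.36 * 16.97)
r = 274.59 / 277.6292
r = 0.9891

0.9891


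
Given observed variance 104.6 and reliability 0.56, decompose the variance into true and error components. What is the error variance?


var_true = rxx * var_obs = 0.56 * 104.6 = 58.576
var_error = var_obs - var_true
var_error = 104.6 - 58.576
var_error = 46.024

46.024


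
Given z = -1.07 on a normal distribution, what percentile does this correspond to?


CDF(z) = 0.5 * (1 + erf(z/sqrt(2)))
erf(-0.7566) = -0.7154
CDF = 0.1423
Percentile rank = 0.1423 * 100 = 14.23

14.23


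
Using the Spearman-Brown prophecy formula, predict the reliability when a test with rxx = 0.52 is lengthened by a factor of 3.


r_new = (n * rxx) / (1 + (n-1) * rxx)
r_new = (3 * 0.52) / (1 + 2 * 0.52)
r_new = 1.56 / 2.04
r_new = 0.7647

0.7647


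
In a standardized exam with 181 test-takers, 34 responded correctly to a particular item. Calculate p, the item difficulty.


Item difficulty p = number correct / total examinees
p = 34 / 181
p = 0.1878

0.1878


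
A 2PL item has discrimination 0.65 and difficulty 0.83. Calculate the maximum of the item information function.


For 2PL, max info at theta = b = 0.83
I_max = a^2 / 4 = 0.65^2 / 4
= 0.4225 / 4
I_max = 0.1056

0.1056


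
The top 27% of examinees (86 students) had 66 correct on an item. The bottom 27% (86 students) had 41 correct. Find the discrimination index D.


p_upper = 66/86 = 0.7674
p_lower = 41/86 = 0.4767
D = 0.7674 - 0.4767 = 0.2907

0.2907


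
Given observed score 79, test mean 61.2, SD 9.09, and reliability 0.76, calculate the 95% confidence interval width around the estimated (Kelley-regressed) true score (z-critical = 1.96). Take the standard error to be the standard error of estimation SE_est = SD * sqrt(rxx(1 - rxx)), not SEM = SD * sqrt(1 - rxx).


True score estimate = 0.76*79 + 0.24*61.2 = 74.728
SE_est = SD * sqrt(rxx * (1 - rxx)) = 9.09 * sqrt(0.76 * 0.24) = 9.09 * sqrt(0.1824) = 3.882186
CI = T_est +/- z * SE_est, so width = 2 * z * SE_est = 2 * 1.96 * 3.882186
Width = 15.2182

15.2182


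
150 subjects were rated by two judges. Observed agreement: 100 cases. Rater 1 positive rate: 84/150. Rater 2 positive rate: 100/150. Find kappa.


P_o = 100/150 = 0.666667
P_e = (84*100 + 66*50) / 22500 = 0.52
kappa = (P_o - P_e) / (1 - P_e)
kappa = (0.666667 - 0.52) / (1 - 0.52)
kappa = 0.3056

0.3056


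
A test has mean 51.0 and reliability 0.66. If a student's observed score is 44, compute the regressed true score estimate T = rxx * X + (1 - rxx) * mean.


T_est = rxx * X + (1 - rxx) * mean
T_est = 0.66 * 44 + 0.34 * 51.0
T_est = 29.04 + 17.34
T_est = 46.38

46.38


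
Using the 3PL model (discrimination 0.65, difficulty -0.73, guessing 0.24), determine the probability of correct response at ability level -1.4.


logit = 0.65*(-1.4 - -0.73) = -0.4355
P* = 1/(1 + exp(--0.4355)) = 0.3928
P = 0.24 + (1 - 0.24) * 0.3928
P = 0.5385

0.5385


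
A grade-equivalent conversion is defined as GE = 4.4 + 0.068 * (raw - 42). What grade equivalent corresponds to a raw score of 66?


raw - median = 66 - 42 = 24
slope * diff = 0.068 * 24 = 1.632
GE = 4.4 + 1.632
GE = 6.032

6.032


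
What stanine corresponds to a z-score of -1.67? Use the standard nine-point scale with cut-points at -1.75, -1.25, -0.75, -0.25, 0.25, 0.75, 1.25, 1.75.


Stanine boundaries: [-1.75, -1.25, -0.75, -0.25, 0.25, 0.75, 1.25, 1.75]
z = -1.67
Check each boundary:
  z >= -1.75 -> could be stanine 2
  z < -1.25
  z < -0.75
  z < -0.25
  z < 0.25
  z < 0.75
  z < 1.25
  z < 1.75
Highest qualifying boundary gives stanine = 2

2


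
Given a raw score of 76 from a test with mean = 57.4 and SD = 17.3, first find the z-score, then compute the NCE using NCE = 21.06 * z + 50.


z = (X - mean) / SD = (76 - 57.4) / 17.3
z = 18.6 / 17.3
z = 1.0751
NCE = NCE = 21.06z + 50
Carry z at full precision (z = 18.6 / 17.3) into the conversion:
NCE = 21.06 * (18.6 / 17.3) + 50 = 391.716 / 17.3 + 50
NCE = 22.6425 + 50
NCE = 72.6425

72.6425


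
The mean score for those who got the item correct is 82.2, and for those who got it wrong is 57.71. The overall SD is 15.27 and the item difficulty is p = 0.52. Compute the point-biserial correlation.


q = 1 - p = 0.48
rpb = ((M1 - M0) / SD) * sqrt(p * q)
rpb = ((82.2 - 57.71) / 15.27) * sqrt(0.52 * 0.48)
rpb = 0.8013

0.8013


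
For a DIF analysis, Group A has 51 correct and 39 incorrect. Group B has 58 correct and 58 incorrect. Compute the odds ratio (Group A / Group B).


Odds_A = 51/39 = 1.3077
Odds_B = 58/58 = 1.0
OR = Odds_A / Odds_B = 1.3077 / 1.0
Exactly, OR = (51 * 58) / (39 * 58) = 2958 / 2262
OR = 1.3077

1.3077


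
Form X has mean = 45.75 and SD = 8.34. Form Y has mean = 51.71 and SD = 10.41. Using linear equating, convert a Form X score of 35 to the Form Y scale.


slope = SD_Y / SD_X = 10.41 / 8.34 ~ 1.2482
intercept = mean_Y - slope * mean_X = 51.71 - (10.41 / 8.34) * 45.75 ~ -5.3952
Y = slope * X + intercept. To avoid rounding drift from the rounded slope/intercept, evaluate the equivalent form Y = mean_Y + SD_Y * (X - mean_X) / SD_X at full precision:
Y = 51.71 + 10.41 * (35 - 45.75) / 8.34
Y = 51.71 - 10.41 * 10.75 / 8.34
Y = 51.71 - 111.9075 / 8.34
Y = 51.71 - 13.4182
Y = 38.2918

38.2918


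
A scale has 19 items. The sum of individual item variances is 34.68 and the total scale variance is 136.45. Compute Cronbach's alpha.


alpha = (k/(k-1)) * (1 - sum(si^2)/s_total^2)
= (19/18) * (1 - 34.68/136.45)
alpha = 0.7873

0.7873


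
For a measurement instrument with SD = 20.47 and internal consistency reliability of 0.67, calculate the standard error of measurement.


SEM = SD * sqrt(1 - rxx)
SEM = 20.47 * sqrt(1 - 0.67)
SEM = 20.47 * sqrt(0.33) = 20.47 * 0.574456
SEM = 11.7591

11.7591


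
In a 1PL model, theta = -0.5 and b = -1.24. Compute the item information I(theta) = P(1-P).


P = 1/(1+exp(-(-0.5--1.24))) = 0.677
I = P*(1-P) = 0.677 * 0.323
I = 0.2187

0.2187


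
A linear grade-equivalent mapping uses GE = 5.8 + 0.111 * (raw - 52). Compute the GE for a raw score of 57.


raw - median = 57 - 52 = 5
slope * diff = 0.111 * 5 = 0.555
GE = 5.8 + 0.555
GE = 6.355

6.355


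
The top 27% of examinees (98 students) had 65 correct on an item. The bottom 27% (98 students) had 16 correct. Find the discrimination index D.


p_upper = 65/98 = 0.6633
p_lower = 16/98 = 0.1633
D = 0.6633 - 0.1633 = 0.5

0.5


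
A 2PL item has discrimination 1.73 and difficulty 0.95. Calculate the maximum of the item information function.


For 2PL, max info at theta = b = 0.95
I_max = a^2 / 4 = 1.73^2 / 4
= 2.9929 / 4
I_max = 0.7482

0.7482


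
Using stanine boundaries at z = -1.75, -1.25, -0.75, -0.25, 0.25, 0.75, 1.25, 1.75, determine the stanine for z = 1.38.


Stanine boundaries: [-1.75, -1.25, -0.75, -0.25, 0.25, 0.75, 1.25, 1.75]
z = 1.38
Check each boundary:
  z >= -1.75 -> could be stanine 2
  z >= -1.25 -> could be stanine 3
  z >= -0.75 -> could be stanine 4
  z >= -0.25 -> could be stanine 5
  z >= 0.25 -> could be stanine 6
  z >= 0.75 -> could be stanine 7
  z >= 1.25 -> could be stanine 8
  z < 1.75
Highest qualifying boundary gives stanine = 8

8


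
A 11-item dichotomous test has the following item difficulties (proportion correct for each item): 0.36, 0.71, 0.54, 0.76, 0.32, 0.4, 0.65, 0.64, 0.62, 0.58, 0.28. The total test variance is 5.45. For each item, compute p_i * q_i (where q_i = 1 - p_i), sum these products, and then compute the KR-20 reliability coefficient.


For each item, compute p_i * q_i:
  Item 1: 0.36 * 0.64 = 0.2304
  Item 2: 0.71 * 0.29 = 0.2059
  Item 3: 0.54 * 0.46 = 0.2484
  Item 4: 0.76 * 0.24 = 0.1824
  Item 5: 0.32 * 0.68 = 0.2176
  Item 6: 0.4 * 0.6 = 0.24
  Item 7: 0.65 * 0.35 = 0.2275
  Item 8: 0.64 * 0.36 = 0.2304
  Item 9: 0.62 * 0.38 = 0.2356
  Item 10: 0.58 * 0.42 = 0.2436
  Item 11: 0.28 * 0.72 = 0.2016
Sum(p_i * q_i) = 0.2304 + 0.2059 + 0.2484 + 0.1824 + 0.2176 + 0.24 + 0.2275 + 0.2304 + 0.2356 + 0.2436 + 0.2016 = 2.4634
KR-20 = (k/(k-1)) * (1 - Sum(p_i*q_i) / Var_total)
= (11/10) * (1 - 2.4634/5.45)
= 1.1 * 0.548
KR-20 = 0.6028

0.6028


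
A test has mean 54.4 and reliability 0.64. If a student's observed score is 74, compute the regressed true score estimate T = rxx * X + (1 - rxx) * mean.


T_est = rxx * X + (1 - rxx) * mean
T_est = 0.64 * 74 + 0.36 * 54.4
T_est = 47.36 + 19.584
T_est = 66.944

66.944


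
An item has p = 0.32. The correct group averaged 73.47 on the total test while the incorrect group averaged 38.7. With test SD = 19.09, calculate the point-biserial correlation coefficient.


q = 1 - p = 0.68
rpb = ((M1 - M0) / SD) * sqrt(p * q)
rpb = ((73.47 - 38.7) / 19.09) * sqrt(0.32 * 0.68)
rpb = 0.8496

0.8496


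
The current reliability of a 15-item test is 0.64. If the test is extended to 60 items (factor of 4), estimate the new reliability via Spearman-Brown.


r_new = (n * rxx) / (1 + (n-1) * rxx)
r_new = (4 * 0.64) / (1 + 3 * 0.64)
r_new = 2.56 / 2.92
r_new = 0.8767

0.8767


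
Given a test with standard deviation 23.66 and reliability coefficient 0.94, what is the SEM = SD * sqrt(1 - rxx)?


SEM = SD * sqrt(1 - rxx)
SEM = 23.66 * sqrt(1 - 0.94)
SEM = 23.66 * sqrt(0.06) = 23.66 * 0.244949
SEM = 5.7955

5.7955


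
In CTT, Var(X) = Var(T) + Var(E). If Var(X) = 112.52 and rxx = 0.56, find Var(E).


var_true = rxx * var_obs = 0.56 * 112.52 = 63.0112
var_error = var_obs - var_true
var_error = 112.52 - 63.0112
var_error = 49.5088

49.5088


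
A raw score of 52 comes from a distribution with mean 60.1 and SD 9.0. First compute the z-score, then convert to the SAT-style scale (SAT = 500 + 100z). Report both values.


z = (X - mean) / SD = (52 - 60.1) / 9.0
z = -8.1 / 9.0
z = -0.9
SAT-scale = SAT = 500 + 100z
Carry z at full precision (z = -8.1 / 9.0) into the conversion:
SAT-scale = 500 + 100 * (-8.1 / 9.0) = 500 + -810 / 9.0
SAT-scale = 500 + -90.0
SAT-scale = 410.0

410.0


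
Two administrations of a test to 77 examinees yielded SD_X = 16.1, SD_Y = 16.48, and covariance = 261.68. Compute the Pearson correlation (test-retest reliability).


r = cov(X,Y) / (SD_X * SD_Y)
r = 261.68 / (16.1 * 16.48)
r = 261.68 / 265.328
r = 0.9863

0.9863


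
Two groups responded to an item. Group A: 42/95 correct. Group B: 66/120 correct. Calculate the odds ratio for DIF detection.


Odds_A = 42/53 = 0.7925
Odds_B = 66/54 = 1.2222
OR = Odds_A / Odds_B = 0.7925 / 1.2222
Exactly, OR = (42 * 54) / (53 * 66) = 2268 / 3498
OR = 0.6484

0.6484


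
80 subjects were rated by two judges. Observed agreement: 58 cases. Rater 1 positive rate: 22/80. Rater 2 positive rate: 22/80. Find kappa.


P_o = 58/80 = 0.725
P_e = (22*22 + 58*58) / 6400 = 0.60125
kappa = (P_o - P_e) / (1 - P_e)
kappa = (0.725 - 0.60125) / (1 - 0.60125)
kappa = 0.3103

0.3103


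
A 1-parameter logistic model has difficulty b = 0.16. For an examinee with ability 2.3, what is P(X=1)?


theta - b = 2.3 - 0.16 = 2.14
exp(-(theta - b)) = exp(-2.14) = 0.1177
P = 1 / (1 + 0.1177)
P = 0.8947

0.8947


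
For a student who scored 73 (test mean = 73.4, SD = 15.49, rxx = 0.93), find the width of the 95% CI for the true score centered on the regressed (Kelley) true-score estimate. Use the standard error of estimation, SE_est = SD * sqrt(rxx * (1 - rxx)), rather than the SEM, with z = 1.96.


True score estimate = 0.93*73 + 0.07*73.4 = 73.028
SE_est = SD * sqrt(rxx * (1 - rxx)) = 15.49 * sqrt(0.93 * 0.07) = 15.49 * sqrt(0.0651) = 3.952227
CI = T_est +/- z * SE_est, so width = 2 * z * SE_est = 2 * 1.96 * 3.952227
Width = 15.4927

15.4927


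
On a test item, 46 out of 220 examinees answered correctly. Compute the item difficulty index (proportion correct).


Item difficulty p = number correct / total examinees
p = 46 / 220
p = 0.2091

0.2091


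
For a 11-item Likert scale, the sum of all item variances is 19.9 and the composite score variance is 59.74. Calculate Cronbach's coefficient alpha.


alpha = (k/(k-1)) * (1 - sum(si^2)/s_total^2)
= (11/10) * (1 - 19.9/59.74)
alpha = 0.7336

0.7336


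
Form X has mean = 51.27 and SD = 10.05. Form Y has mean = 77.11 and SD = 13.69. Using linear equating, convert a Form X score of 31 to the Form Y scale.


slope = SD_Y / SD_X = 13.69 / 10.05 ~ 1.3622
intercept = mean_Y - slope * mean_X = 77.11 - (13.69 / 10.05) * 51.27 ~ 7.2706
Y = slope * X + intercept. To avoid rounding drift from the rounded slope/intercept, evaluate the equivalent form Y = mean_Y + SD_Y * (X - mean_X) / SD_X at full precision:
Y = 77.11 + 13.69 * (31 - 51.27) / 10.05
Y = 77.11 - 13.69 * 20.27 / 10.05
Y = 77.11 - 277.4963 / 10.05
Y = 77.11 - 27.6116
Y = 49.4984

49.4984


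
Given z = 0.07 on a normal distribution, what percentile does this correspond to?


CDF(z) = 0.5 * (1 + erf(z/sqrt(2)))
erf(0.0495) = 0.0558
CDF = 0.5279
Percentile rank = 0.5279 * 100 = 52.79

52.79


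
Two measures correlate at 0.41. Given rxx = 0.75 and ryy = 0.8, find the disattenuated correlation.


r_corrected = rxy / sqrt(rxx * ryy)
= 0.41 / sqrt(0.75 * 0.8)
= 0.41 / sqrt(0.6)
= 0.41 / 0.774597
r_corrected = 0.5293

0.5293


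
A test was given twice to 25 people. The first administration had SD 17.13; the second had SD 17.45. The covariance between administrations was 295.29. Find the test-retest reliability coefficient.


r = cov(X,Y) / (SD_X * SD_Y)
r = 295.29 / (17.13 * 17.45)
r = 295.29 / 298.9185
r = 0.9879

0.9879


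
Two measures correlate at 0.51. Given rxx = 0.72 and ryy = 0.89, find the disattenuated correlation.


r_corrected = rxy / sqrt(rxx * ryy)
= 0.51 / sqrt(0.72 * 0.89)
= 0.51 / sqrt(0.6408)
= 0.51 / 0.8005
r_corrected = 0.6371

0.6371


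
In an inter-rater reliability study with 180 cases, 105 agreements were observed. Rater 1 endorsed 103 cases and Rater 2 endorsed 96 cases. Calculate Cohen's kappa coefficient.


P_o = 105/180 = 0.583333
P_e = (103*96 + 77*84) / 32400 = 0.504815
kappa = (P_o - P_e) / (1 - P_e)
kappa = (0.583333 - 0.504815) / (1 - 0.504815)
kappa = 0.1586

0.1586


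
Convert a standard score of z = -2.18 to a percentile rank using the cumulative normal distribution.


CDF(z) = 0.5 * (1 + erf(z/sqrt(2)))
erf(-1.5415) = -0.9707
CDF = 0.0146
Percentile rank = 0.0146 * 100 = 1.46

1.46


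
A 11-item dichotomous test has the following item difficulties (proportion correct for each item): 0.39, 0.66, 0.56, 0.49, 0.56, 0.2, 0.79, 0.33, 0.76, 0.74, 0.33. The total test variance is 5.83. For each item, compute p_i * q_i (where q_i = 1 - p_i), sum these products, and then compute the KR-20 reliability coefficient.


For each item, compute p_i * q_i:
  Item 1: 0.39 * 0.61 = 0.2379
  Item 2: 0.66 * 0.34 = 0.2244
  Item 3: 0.56 * 0.44 = 0.2464
  Item 4: 0.49 * 0.51 = 0.2499
  Item 5: 0.56 * 0.44 = 0.2464
  Item 6: 0.2 * 0.8 = 0.16
  Item 7: 0.79 * 0.21 = 0.1659
  Item 8: 0.33 * 0.67 = 0.2211
  Item 9: 0.76 * 0.24 = 0.1824
  Item 10: 0.74 * 0.26 = 0.1924
  Item 11: 0.33 * 0.67 = 0.2211
Sum(p_i * q_i) = 0.2379 + 0.2244 + 0.2464 + 0.2499 + 0.2464 + 0.16 + 0.1659 + 0.2211 + 0.1824 + 0.1924 + 0.2211 = 2.3479
KR-20 = (k/(k-1)) * (1 - Sum(p_i*q_i) / Var_total)
= (11/10) * (1 - 2.3479/5.83)
= 1.1 * 0.5973
KR-20 = 0.657

0.657


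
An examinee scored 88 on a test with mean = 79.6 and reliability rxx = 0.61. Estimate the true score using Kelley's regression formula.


T_est = rxx * X + (1 - rxx) * mean
T_est = 0.61 * 88 + 0.39 * 79.6
T_est = 53.68 + 31.044
T_est = 84.724

84.724


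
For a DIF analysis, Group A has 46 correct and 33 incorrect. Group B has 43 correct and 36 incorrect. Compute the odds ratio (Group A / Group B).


Odds_A = 46/33 = 1.3939
Odds_B = 43/36 = 1.1944
OR = Odds_A / Odds_B = 1.3939 / 1.1944
Exactly, OR = (46 * 36) / (33 * 43) = 1656 / 1419
OR = 1.167

1.167


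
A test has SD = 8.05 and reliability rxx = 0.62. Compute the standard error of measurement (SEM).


SEM = SD * sqrt(1 - rxx)
SEM = 8.05 * sqrt(1 - 0.62)
SEM = 8.05 * sqrt(0.38) = 8.05 * 0.616441
SEM = 4.9624

4.9624


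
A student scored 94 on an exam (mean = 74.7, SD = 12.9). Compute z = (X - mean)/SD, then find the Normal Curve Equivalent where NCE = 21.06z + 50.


z = (X - mean) / SD = (94 - 74.7) / 12.9
z = 19.3 / 12.9
z = 1.4961
NCE = NCE = 21.06z + 50
Carry z at full precision (z = 19.3 / 12.9) into the conversion:
NCE = 21.06 * (19.3 / 12.9) + 50 = 406.458 / 12.9 + 50
NCE = 31.5084 + 50
NCE = 81.5084

81.5084


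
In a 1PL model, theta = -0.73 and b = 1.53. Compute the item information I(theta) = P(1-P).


P = 1/(1+exp(-(-0.73-1.53))) = 0.0945
I = P*(1-P) = 0.0945 * 0.9055
I = 0.0856

0.0856


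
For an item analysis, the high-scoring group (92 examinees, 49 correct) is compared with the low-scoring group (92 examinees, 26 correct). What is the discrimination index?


p_upper = 49/92 = 0.5326
p_lower = 26/92 = 0.2826
D = 0.5326 - 0.2826 = 0.25

0.25


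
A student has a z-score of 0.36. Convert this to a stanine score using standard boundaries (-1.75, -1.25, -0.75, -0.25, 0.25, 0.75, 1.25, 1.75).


Stanine boundaries: [-1.75, -1.25, -0.75, -0.25, 0.25, 0.75, 1.25, 1.75]
z = 0.36
Check each boundary:
  z >= -1.75 -> could be stanine 2
  z >= -1.25 -> could be stanine 3
  z >= -0.75 -> could be stanine 4
  z >= -0.25 -> could be stanine 5
  z >= 0.25 -> could be stanine 6
  z < 0.75
  z < 1.25
  z < 1.75
Highest qualifying boundary gives stanine = 6

6


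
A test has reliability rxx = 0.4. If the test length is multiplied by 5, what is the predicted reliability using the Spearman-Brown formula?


r_new = (n * rxx) / (1 + (n-1) * rxx)
r_new = (5 * 0.4) / (1 + 4 * 0.4)
r_new = 2.0 / 2.6
r_new = 0.7692

0.7692


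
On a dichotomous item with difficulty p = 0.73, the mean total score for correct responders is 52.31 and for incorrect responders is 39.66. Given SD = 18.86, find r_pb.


q = 1 - p = 0.27
rpb = ((M1 - M0) / SD) * sqrt(p * q)
rpb = ((52.31 - 39.66) / 18.86) * sqrt(0.73 * 0.27)
rpb = 0.2978

0.2978


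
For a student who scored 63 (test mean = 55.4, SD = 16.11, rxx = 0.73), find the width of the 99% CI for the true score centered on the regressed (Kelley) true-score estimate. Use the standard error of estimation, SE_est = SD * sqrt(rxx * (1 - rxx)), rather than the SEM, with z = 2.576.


True score estimate = 0.73*63 + 0.27*55.4 = 60.948
SE_est = SD * sqrt(rxx * (1 - rxx)) = 16.11 * sqrt(0.73 * 0.27) = 16.11 * sqrt(0.1971) = 7.152187
CI = T_est +/- z * SE_est, so width = 2 * z * SE_est = 2 * 2.576 * 7.152187
Width = 36.8481

36.8481


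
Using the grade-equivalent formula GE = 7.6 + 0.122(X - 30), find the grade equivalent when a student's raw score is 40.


raw - median = 40 - 30 = 10
slope * diff = 0.122 * 10 = 1.22
GE = 7.6 + 1.22
GE = 8.82

8.82


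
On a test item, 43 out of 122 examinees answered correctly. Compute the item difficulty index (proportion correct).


Item difficulty p = number correct / total examinees
p = 43 / 122
p = 0.3525

0.3525


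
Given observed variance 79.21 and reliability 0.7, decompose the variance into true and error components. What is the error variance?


var_true = rxx * var_obs = 0.7 * 79.21 = 55.447
var_error = var_obs - var_true
var_error = 79.21 - 55.447
var_error = 23.763

23.763


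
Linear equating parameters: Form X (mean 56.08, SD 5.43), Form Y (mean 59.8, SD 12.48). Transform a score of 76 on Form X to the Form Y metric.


slope = SD_Y / SD_X = 12.48 / 5.43 ~ 2.2983
intercept = mean_Y - slope * mean_X = 59.8 - (12.48 / 5.43) * 56.08 ~ -69.091
Y = slope * X + intercept. To avoid rounding drift from the rounded slope/intercept, evaluate the equivalent form Y = mean_Y + SD_Y * (X - mean_X) / SD_X at full precision:
Y = 59.8 + 12.48 * (76 - 56.08) / 5.43
Y = 59.8 + 12.48 * 19.92 / 5.43
Y = 59.8 + 248.6016 / 5.43
Y = 59.8 + 45.783
Y = 105.583

105.583


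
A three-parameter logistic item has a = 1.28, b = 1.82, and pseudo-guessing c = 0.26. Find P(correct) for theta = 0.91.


logit = 1.28*(0.91 - 1.82) = -1.1648
P* = 1/(1 + exp(--1.1648)) = 0.2378
P = 0.26 + (1 - 0.26) * 0.2378
P = 0.436

0.436


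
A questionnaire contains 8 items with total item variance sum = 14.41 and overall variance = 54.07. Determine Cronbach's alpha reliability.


alpha = (k/(k-1)) * (1 - sum(si^2)/s_total^2)
= (8/7) * (1 - 14.41/54.07)
alpha = 0.8383

0.8383


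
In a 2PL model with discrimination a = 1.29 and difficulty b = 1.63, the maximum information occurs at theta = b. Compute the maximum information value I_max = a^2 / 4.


For 2PL, max info at theta = b = 1.63
I_max = a^2 / 4 = 1.29^2 / 4
= 1.6641 / 4
I_max = 0.416

0.416


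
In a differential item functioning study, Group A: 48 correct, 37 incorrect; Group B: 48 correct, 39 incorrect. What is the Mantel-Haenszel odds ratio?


Odds_A = 48/37 = 1.2973
Odds_B = 48/39 = 1.2308
OR = Odds_A / Odds_B = 1.2973 / 1.2308
Exactly, OR = (48 * 39) / (37 * 48) = 1872 / 1776
OR = 1.0541

1.0541


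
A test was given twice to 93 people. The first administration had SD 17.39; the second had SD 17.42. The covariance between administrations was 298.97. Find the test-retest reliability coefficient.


r = cov(X,Y) / (SD_X * SD_Y)
r = 298.97 / (17.39 * 17.42)
r = 298.97 / 302.9338
r = 0.9869

0.9869


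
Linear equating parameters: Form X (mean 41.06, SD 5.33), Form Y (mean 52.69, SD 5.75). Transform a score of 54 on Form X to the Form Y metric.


slope = SD_Y / SD_X = 5.75 / 5.33 ~ 1.0788
intercept = mean_Y - slope * mean_X = 52.69 - (5.75 / 5.33) * 41.06 ~ 8.3945
Y = slope * X + intercept. To avoid rounding drift from the rounded slope/intercept, evaluate the equivalent form Y = mean_Y + SD_Y * (X - mean_X) / SD_X at full precision:
Y = 52.69 + 5.75 * (54 - 41.06) / 5.33
Y = 52.69 + 5.75 * 12.94 / 5.33
Y = 52.69 + 74.405 / 5.33
Y = 52.69 + 13.9597
Y = 66.6497

66.6497


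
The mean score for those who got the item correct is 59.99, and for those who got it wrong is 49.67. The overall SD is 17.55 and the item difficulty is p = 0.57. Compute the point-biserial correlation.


q = 1 - p = 0.43
rpb = ((M1 - M0) / SD) * sqrt(p * q)
rpb = ((59.99 - 49.67) / 17.55) * sqrt(0.57 * 0.43)
rpb = 0.2911

0.2911


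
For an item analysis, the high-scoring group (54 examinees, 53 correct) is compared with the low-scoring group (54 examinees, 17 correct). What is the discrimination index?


p_upper = 53/54 = 0.9815
p_lower = 17/54 = 0.3148
D = 0.9815 - 0.3148 = 0.6667

0.6667


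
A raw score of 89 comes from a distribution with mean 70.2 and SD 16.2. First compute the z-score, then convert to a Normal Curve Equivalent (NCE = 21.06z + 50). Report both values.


z = (X - mean) / SD = (89 - 70.2) / 16.2
z = 18.8 / 16.2
z = 1.1605
NCE = NCE = 21.06z + 50
Carry z at full precision (z = 18.8 / 16.2) into the conversion:
NCE = 21.06 * (18.8 / 16.2) + 50 = 395.928 / 16.2 + 50
NCE = 24.44 + 50
NCE = 74.44

74.44


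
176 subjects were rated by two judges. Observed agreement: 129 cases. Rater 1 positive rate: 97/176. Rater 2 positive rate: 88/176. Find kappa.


P_o = 129/176 = 0.732955
P_e = (97*88 + 79*88) / 30976 = 0.5
kappa = (P_o - P_e) / (1 - P_e)
kappa = (0.732955 - 0.5) / (1 - 0.5)
kappa = 0.4659

0.4659


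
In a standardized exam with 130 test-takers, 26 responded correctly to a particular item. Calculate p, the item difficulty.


Item difficulty p = number correct / total examinees
p = 26 / 130
p = 0.2

0.2


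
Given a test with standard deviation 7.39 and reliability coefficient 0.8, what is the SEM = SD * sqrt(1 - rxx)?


SEM = SD * sqrt(1 - rxx)
SEM = 7.39 * sqrt(1 - 0.8)
SEM = 7.39 * sqrt(0.2) = 7.39 * 0.447214
SEM = 3.3049

3.3049


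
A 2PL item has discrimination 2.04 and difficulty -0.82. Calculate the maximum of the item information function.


For 2PL, max info at theta = b = -0.82
I_max = a^2 / 4 = 2.04^2 / 4
= 4.1616 / 4
I_max = 1.0404

1.0404


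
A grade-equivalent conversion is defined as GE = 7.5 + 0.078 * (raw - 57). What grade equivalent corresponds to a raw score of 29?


raw - median = 29 - 57 = -28
slope * diff = 0.078 * -28 = -2.184
GE = 7.5 + -2.184
GE = 5.316

5.316


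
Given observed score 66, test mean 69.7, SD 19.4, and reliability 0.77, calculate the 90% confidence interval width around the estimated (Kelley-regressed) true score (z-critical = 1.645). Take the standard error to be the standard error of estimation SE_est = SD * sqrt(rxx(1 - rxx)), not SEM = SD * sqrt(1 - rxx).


True score estimate = 0.77*66 + 0.23*69.7 = 66.851
SE_est = SD * sqrt(rxx * (1 - rxx)) = 19.4 * sqrt(0.77 * 0.23) = 19.4 * sqrt(0.1771) = 8.164151
CI = T_est +/- z * SE_est, so width = 2 * z * SE_est = 2 * 1.645 * 8.164151
Width = 26.8601

26.8601


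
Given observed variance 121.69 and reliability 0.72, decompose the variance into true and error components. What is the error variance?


var_true = rxx * var_obs = 0.72 * 121.69 = 87.6168
var_error = var_obs - var_true
var_error = 121.69 - 87.6168
var_error = 34.0732

34.0732


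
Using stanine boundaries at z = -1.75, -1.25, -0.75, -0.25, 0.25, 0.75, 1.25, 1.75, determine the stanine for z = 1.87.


Stanine boundaries: [-1.75, -1.25, -0.75, -0.25, 0.25, 0.75, 1.25, 1.75]
z = 1.87
Check each boundary:
  z >= -1.75 -> could be stanine 2
  z >= -1.25 -> could be stanine 3
  z >= -0.75 -> could be stanine 4
  z >= -0.25 -> could be stanine 5
  z >= 0.25 -> could be stanine 6
  z >= 0.75 -> could be stanine 7
  z >= 1.25 -> could be stanine 8
  z >= 1.75 -> could be stanine 9
Highest qualifying boundary gives stanine = 9

9


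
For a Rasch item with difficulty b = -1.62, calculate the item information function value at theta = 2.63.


P = 1/(1+exp(-(2.63--1.62))) = 0.9859
I = P*(1-P) = 0.9859 * 0.0141
I = 0.0139

0.0139


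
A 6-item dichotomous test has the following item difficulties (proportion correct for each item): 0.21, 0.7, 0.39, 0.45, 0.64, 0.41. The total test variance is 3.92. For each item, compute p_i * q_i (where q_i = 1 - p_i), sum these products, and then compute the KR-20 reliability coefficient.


For each item, compute p_i * q_i:
  Item 1: 0.21 * 0.79 = 0.1659
  Item 2: 0.7 * 0.3 = 0.21
  Item 3: 0.39 * 0.61 = 0.2379
  Item 4: 0.45 * 0.55 = 0.2475
  Item 5: 0.64 * 0.36 = 0.2304
  Item 6: 0.41 * 0.59 = 0.2419
Sum(p_i * q_i) = 0.1659 + 0.21 + 0.2379 + 0.2475 + 0.2304 + 0.2419 = 1.3336
KR-20 = (k/(k-1)) * (1 - Sum(p_i*q_i) / Var_total)
= (6/5) * (1 - 1.3336/3.92)
= 1.2 * 0.6598
KR-20 = 0.7918

0.7918


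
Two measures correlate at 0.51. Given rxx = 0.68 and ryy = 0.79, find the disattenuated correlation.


r_corrected = rxy / sqrt(rxx * ryy)
= 0.51 / sqrt(0.68 * 0.79)
= 0.51 / sqrt(0.5372)
= 0.51 / 0.732939
r_corrected = 0.6958

0.6958


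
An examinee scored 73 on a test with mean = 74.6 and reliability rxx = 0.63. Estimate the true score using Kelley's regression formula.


T_est = rxx * X + (1 - rxx) * mean
T_est = 0.63 * 73 + 0.37 * 74.6
T_est = 45.99 + 27.602
T_est = 73.592

73.592


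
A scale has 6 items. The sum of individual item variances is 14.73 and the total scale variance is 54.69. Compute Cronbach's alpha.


alpha = (k/(k-1)) * (1 - sum(si^2)/s_total^2)
= (6/5) * (1 - 14.73/54.69)
alpha = 0.8768

0.8768


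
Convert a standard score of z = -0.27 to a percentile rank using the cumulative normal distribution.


CDF(z) = 0.5 * (1 + erf(z/sqrt(2)))
erf(-0.1909) = -0.2128
CDF = 0.3936
Percentile rank = 0.3936 * 100 = 39.36

39.36


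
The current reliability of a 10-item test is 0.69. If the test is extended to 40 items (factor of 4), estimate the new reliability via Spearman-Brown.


r_new = (n * rxx) / (1 + (n-1) * rxx)
r_new = (4 * 0.69) / (1 + 3 * 0.69)
r_new = 2.76 / 3.07
r_new = 0.899

0.899


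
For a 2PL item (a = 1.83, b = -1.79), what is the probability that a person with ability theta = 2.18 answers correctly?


a*(theta - b) = 1.83 * (2.18 - -1.79) = 7.2651
exp(-7.2651) = 0.0007
P = 1 / (1 + 0.0007)
P = 0.9993

0.9993


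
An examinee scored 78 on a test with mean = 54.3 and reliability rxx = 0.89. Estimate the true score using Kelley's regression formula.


T_est = rxx * X + (1 - rxx) * mean
T_est = 0.89 * 78 + 0.11 * 54.3
T_est = 69.42 + 5.973
T_est = 75.393

75.393


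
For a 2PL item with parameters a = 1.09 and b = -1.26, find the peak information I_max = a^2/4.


For 2PL, max info at theta = b = -1.26
I_max = a^2 / 4 = 1.09^2 / 4
= 1.1881 / 4
I_max = 0.297

0.297


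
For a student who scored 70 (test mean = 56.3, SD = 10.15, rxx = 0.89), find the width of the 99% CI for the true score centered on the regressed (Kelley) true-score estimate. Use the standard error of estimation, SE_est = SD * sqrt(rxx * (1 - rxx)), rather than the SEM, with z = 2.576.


True score estimate = 0.89*70 + 0.11*56.3 = 68.493
SE_est = SD * sqrt(rxx * (1 - rxx)) = 10.15 * sqrt(0.89 * 0.11) = 10.15 * sqrt(0.0979) = 3.175831
CI = T_est +/- z * SE_est, so width = 2 * z * SE_est = 2 * 2.576 * 3.175831
Width = 16.3619

16.3619


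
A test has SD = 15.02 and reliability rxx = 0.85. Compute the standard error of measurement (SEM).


SEM = SD * sqrt(1 - rxx)
SEM = 15.02 * sqrt(1 - 0.85)
SEM = 15.02 * sqrt(0.15) = 15.02 * 0.387298
SEM = 5.8172

5.8172


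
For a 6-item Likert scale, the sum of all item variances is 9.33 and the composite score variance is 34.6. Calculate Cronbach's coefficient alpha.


alpha = (k/(k-1)) * (1 - sum(si^2)/s_total^2)
= (6/5) * (1 - 9.33/34.6)
alpha = 0.8764

0.8764


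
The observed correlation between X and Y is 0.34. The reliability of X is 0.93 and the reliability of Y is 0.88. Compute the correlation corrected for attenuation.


r_corrected = rxy / sqrt(rxx * ryy)
= 0.34 / sqrt(0.93 * 0.88)
= 0.34 / sqrt(0.8184)
= 0.34 / 0.904655
r_corrected = 0.3758

0.3758


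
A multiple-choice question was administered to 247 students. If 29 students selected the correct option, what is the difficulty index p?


Item difficulty p = number correct / total examinees
p = 29 / 247
p = 0.1174

0.1174


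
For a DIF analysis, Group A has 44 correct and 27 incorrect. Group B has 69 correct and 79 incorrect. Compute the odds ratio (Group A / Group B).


Odds_A = 44/27 = 1.6296
Odds_B = 69/79 = 0.8734
OR = Odds_A / Odds_B = 1.6296 / 0.8734
Exactly, OR = (44 * 79) / (27 * 69) = 3476 / 1863
OR = 1.8658

1.8658


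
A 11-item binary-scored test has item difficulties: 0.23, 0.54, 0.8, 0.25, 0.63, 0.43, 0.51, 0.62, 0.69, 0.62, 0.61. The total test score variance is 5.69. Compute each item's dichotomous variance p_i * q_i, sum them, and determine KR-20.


For each item, compute p_i * q_i:
  Item 1: 0.23 * 0.77 = 0.1771
  Item 2: 0.54 * 0.46 = 0.2484
  Item 3: 0.8 * 0.2 = 0.16
  Item 4: 0.25 * 0.75 = 0.1875
  Item 5: 0.63 * 0.37 = 0.2331
  Item 6: 0.43 * 0.57 = 0.2451
  Item 7: 0.51 * 0.49 = 0.2499
  Item 8: 0.62 * 0.38 = 0.2356
  Item 9: 0.69 * 0.31 = 0.2139
  Item 10: 0.62 * 0.38 = 0.2356
  Item 11: 0.61 * 0.39 = 0.2379
Sum(p_i * q_i) = 0.1771 + 0.2484 + 0.16 + 0.1875 + 0.2331 + 0.2451 + 0.2499 + 0.2356 + 0.2139 + 0.2356 + 0.2379 = 2.4241
KR-20 = (k/(k-1)) * (1 - Sum(p_i*q_i) / Var_total)
= (11/10) * (1 - 2.4241/5.69)
= 1.1 * 0.574
KR-20 = 0.6314

0.6314


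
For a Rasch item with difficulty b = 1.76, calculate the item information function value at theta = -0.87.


P = 1/(1+exp(-(-0.87-1.76))) = 0.0672
I = P*(1-P) = 0.0672 * 0.9328
I = 0.0627

0.0627


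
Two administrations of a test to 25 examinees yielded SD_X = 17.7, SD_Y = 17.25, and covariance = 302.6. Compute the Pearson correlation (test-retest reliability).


r = cov(X,Y) / (SD_X * SD_Y)
r = 302.6 / (17.7 * 17.25)
r = 302.6 / 305.325
r = 0.9911

0.9911


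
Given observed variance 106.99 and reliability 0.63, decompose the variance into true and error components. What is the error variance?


var_true = rxx * var_obs = 0.63 * 106.99 = 67.4037
var_error = var_obs - var_true
var_error = 106.99 - 67.4037
var_error = 39.5863

39.5863


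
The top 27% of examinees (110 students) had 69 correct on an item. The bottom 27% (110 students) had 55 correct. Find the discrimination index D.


p_upper = 69/110 = 0.6273
p_lower = 55/110 = 0.5
D = 0.6273 - 0.5 = 0.1273

0.1273


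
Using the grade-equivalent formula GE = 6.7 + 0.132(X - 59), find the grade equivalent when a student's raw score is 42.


raw - median = 42 - 59 = -17
slope * diff = 0.132 * -17 = -2.244
GE = 6.7 + -2.244
GE = 4.456

4.456


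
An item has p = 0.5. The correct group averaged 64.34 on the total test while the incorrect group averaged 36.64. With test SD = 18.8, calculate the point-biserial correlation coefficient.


q = 1 - p = 0.5
rpb = ((M1 - M0) / SD) * sqrt(p * q)
rpb = ((64.34 - 36.64) / 18.8) * sqrt(0.5 * 0.5)
rpb = 0.7367

0.7367
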